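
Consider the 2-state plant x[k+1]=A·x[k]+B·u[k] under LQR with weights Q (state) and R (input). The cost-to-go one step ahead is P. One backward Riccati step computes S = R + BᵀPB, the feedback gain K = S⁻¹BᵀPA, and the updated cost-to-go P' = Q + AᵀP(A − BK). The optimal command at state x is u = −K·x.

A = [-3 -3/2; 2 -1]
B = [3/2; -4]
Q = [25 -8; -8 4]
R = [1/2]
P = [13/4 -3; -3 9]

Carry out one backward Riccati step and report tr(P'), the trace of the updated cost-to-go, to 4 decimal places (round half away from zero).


BᵀP = [16.8750 -40.5000]
S = R + BᵀPB = [1/2] + [187.3125] = [187.8125]
BᵀPA = [-131.6250 15.1875]
K = S⁻¹·BᵀPA = [-0.7008 0.0809]
A−BK = [-1.9488 -1.6213; -0.8033 -0.6765]
AᵀP(A−BK) = [9.0030 7.2689; 7.2689 6.0844]
P' = Q + AᵀP(A−BK) = [34.0030 -0.7311; -0.7311 10.0844]
tr(P') = 44.0874

44.0874


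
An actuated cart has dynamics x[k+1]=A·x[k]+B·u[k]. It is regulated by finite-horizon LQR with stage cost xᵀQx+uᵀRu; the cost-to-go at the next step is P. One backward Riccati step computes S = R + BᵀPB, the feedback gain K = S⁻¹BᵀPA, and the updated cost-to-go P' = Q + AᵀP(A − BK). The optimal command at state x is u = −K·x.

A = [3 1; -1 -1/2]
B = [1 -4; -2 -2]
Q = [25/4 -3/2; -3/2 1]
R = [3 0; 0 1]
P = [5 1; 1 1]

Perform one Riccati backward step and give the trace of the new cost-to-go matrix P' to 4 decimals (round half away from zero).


9.5576

BᵀP = [3.0000 -1.0000; -22.0000 -6.0000]
S = R + BᵀPB = [3 0; 0 1] + [5.0000 -10.0000; -10.0000 100.0000] = [8.0000 -10.0000; -10.0000 101.0000]
BᵀPA = [10.0000 3.5000; -60.0000 -19.0000]
K = S⁻¹·BᵀPA = [0.5791 0.2309; -0.5367 -0.1653]
A−BK = [0.2740 0.1081; -0.9153 -0.3686]
AᵀP(A−BK) = [2.0056 0.7754; 0.7754 0.3019]
P' = Q + AᵀP(A−BK) = [8.2556 -0.7246; -0.7246 1.3019]
tr(P') = 9.5576


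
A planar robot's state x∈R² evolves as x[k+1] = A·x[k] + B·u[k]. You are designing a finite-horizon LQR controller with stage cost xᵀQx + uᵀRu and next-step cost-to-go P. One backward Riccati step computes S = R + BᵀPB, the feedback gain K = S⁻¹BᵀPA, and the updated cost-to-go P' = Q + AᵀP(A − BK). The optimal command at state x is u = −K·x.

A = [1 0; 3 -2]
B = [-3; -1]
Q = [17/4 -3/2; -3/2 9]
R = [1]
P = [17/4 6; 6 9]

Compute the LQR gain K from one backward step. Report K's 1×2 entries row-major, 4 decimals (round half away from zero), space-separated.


-1.1840 0.6409

BᵀP = [-18.7500 -27.0000]
S = R + BᵀPB = [1] + [83.2500] = [84.2500]
BᵀPA = [-99.7500 54.0000]
K = S⁻¹·BᵀPA = [-1.1840 0.6409]
A−BK = [-2.5519 1.9228; 1.8160 -1.3591]
AᵀP(A−BK) = [3.1484 -2.0653; -2.0653 1.3887]
P' = Q + AᵀP(A−BK) = [7.3984 -3.5653; -3.5653 10.3887]
tr(P') = 17.7871


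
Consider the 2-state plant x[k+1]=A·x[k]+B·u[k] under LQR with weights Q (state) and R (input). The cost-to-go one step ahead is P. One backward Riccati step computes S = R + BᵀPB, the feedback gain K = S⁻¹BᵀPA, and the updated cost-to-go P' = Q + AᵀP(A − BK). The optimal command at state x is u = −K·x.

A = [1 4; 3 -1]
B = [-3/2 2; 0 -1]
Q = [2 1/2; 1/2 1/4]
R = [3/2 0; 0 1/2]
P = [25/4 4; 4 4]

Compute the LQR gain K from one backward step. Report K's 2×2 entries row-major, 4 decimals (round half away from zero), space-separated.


BᵀP = [-9.3750 -6.0000; 8.5000 4.0000]
S = R + BᵀPB = [3/2 0; 0 1/2] + [14.0625 -12.7500; -12.7500 13.0000] = [15.5625 -12.7500; -12.7500 13.5000]
BᵀPA = [-27.3750 -31.5000; 20.5000 30.0000]
K = S⁻¹·BᵀPA = [-2.2761 -0.8994; -0.6312 1.3728]
A−BK = [-1.1519 -0.0947; 2.3688 0.3728]
AᵀP(A−BK) = [16.8797 4.2367; 4.2367 2.4852]
P' = Q + AᵀP(A−BK) = [18.8797 4.7367; 4.7367 2.7352]
tr(P') = 21.6149

-2.2761 -0.8994 -0.6312 1.3728


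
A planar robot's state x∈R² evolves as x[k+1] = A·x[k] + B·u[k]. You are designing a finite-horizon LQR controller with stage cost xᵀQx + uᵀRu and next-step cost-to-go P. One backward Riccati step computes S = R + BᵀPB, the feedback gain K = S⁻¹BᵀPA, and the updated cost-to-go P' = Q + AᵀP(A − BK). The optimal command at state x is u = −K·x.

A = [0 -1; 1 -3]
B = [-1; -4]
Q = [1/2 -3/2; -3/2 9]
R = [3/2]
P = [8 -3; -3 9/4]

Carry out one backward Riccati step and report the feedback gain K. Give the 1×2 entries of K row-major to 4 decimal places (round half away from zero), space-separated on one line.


BᵀP = [4.0000 -6.0000]
S = R + BᵀPB = [3/2] + [20.0000] = [21.5000]
BᵀPA = [-6.0000 14.0000]
K = S⁻¹·BᵀPA = [-0.2791 0.6512]
A−BK = [-0.2791 -0.3488; -0.1163 -0.3953]
AᵀP(A−BK) = [0.5756 0.1570; 0.1570 1.1337]
P' = Q + AᵀP(A−BK) = [1.0756 -1.3430; -1.3430 10.1337]
tr(P') = 11.2093

-0.2791 0.6512


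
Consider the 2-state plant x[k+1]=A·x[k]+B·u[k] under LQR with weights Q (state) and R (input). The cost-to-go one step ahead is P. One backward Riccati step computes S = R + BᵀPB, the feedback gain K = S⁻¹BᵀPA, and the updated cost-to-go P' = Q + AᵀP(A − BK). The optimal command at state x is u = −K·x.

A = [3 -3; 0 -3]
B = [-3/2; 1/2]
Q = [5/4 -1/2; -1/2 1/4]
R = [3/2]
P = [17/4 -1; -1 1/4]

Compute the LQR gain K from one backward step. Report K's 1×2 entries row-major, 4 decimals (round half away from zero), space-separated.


BᵀP = [-6.8750 1.6250]
S = R + BᵀPB = [3/2] + [11.1250] = [12.6250]
BᵀPA = [-20.6250 15.7500]
K = S⁻¹·BᵀPA = [-1.6337 1.2475]
A−BK = [0.5495 -1.1287; 0.8168 -3.6238]
AᵀP(A−BK) = [4.5557 -3.5198; -3.5198 2.8515]
P' = Q + AᵀP(A−BK) = [5.8057 -4.0198; -4.0198 3.1015]
tr(P') = 8.9072

-1.6337 1.2475


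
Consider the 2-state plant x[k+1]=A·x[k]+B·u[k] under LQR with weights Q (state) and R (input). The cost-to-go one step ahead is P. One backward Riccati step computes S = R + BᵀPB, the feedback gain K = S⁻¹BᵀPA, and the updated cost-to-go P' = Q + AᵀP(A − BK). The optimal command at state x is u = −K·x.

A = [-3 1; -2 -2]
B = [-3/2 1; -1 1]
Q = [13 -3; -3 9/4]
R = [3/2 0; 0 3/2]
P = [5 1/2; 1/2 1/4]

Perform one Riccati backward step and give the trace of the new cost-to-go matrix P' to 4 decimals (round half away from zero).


20.5090

BᵀP = [-8.0000 -1.0000; 5.5000 0.7500]
S = R + BᵀPB = [3/2 0; 0 3/2] + [13.0000 -9.0000; -9.0000 6.2500] = [14.5000 -9.0000; -9.0000 7.7500]
BᵀPA = [26.0000 -6.0000; -18.0000 4.0000]
K = S⁻¹·BᵀPA = [1.2590 -0.3347; -0.8606 0.1275]
A−BK = [-0.2510 0.3705; 0.1195 -2.4622]
AᵀP(A−BK) = [3.7769 -1.0040; -1.0040 1.4821]
P' = Q + AᵀP(A−BK) = [16.7769 -4.0040; -4.0040 3.7321]
tr(P') = 20.5090


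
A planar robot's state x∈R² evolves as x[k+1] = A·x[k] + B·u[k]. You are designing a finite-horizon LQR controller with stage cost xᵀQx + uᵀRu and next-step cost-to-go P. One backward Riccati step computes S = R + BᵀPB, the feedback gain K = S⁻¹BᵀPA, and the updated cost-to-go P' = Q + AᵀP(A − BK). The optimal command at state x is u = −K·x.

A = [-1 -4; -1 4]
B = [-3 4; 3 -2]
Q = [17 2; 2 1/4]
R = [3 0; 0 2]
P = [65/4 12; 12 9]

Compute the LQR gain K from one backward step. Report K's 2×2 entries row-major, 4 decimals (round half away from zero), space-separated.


BᵀP = [-12.7500 -9.0000; 41.0000 30.0000]
S = R + BᵀPB = [3 0; 0 2] + [11.2500 -33.0000; -33.0000 104.0000] = [14.2500 -33.0000; -33.0000 106.0000]
BᵀPA = [21.7500 15.0000; -71.0000 -44.0000]
K = S⁻¹·BᵀPA = [-0.0890 0.3274; -0.6975 -0.3132]
A−BK = [1.5231 -1.7651; -2.1281 2.3915]
AᵀP(A−BK) = [1.6619 -0.3559; -0.3559 1.3096]
P' = Q + AᵀP(A−BK) = [18.6619 1.6441; 1.6441 1.5596]
tr(P') = 20.2215

-0.0890 0.3274 -0.6975 -0.3132


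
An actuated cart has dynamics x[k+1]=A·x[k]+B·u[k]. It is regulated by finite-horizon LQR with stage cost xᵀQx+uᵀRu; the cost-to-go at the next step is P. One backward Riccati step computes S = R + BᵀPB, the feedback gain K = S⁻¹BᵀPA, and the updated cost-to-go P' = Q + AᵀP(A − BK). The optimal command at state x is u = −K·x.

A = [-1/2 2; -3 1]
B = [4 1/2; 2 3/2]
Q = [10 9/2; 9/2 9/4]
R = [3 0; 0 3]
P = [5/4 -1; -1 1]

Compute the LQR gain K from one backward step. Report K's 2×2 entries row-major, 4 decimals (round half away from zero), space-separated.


0.3402 0.3564 -0.5052 -0.0530

BᵀP = [3.0000 -2.0000; -0.8750 1.0000]
S = R + BᵀPB = [3 0; 0 3] + [8.0000 -1.5000; -1.5000 1.0625] = [11.0000 -1.5000; -1.5000 4.0625]
BᵀPA = [4.5000 4.0000; -2.5625 -0.7500]
K = S⁻¹·BᵀPA = [0.3402 0.3564; -0.5052 -0.0530]
A−BK = [-1.6082 0.6009; -2.9227 0.3667]
AᵀP(A−BK) = [3.4871 0.5103; 0.5103 0.5346]
P' = Q + AᵀP(A−BK) = [13.4871 5.0103; 5.0103 2.7846]
tr(P') = 16.2717


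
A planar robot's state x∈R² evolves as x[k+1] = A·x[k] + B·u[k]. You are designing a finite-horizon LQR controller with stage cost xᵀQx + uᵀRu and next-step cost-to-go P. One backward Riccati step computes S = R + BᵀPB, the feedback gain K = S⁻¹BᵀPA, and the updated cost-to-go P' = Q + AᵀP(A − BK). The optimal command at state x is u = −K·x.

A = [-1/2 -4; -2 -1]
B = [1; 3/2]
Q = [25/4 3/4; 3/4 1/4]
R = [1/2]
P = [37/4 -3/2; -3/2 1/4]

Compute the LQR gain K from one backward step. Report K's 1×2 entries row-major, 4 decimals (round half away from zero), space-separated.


-0.2151 -4.6237

BᵀP = [7.0000 -1.1250]
S = R + BᵀPB = [1/2] + [5.3125] = [5.8125]
BᵀPA = [-1.2500 -26.8750]
K = S⁻¹·BᵀPA = [-0.2151 -4.6237]
A−BK = [-0.2849 0.6237; -1.6774 5.9355]
AᵀP(A−BK) = [0.0437 0.4704; 0.4704 11.9892]
P' = Q + AᵀP(A−BK) = [6.2937 1.2204; 1.2204 12.2392]
tr(P') = 18.5329


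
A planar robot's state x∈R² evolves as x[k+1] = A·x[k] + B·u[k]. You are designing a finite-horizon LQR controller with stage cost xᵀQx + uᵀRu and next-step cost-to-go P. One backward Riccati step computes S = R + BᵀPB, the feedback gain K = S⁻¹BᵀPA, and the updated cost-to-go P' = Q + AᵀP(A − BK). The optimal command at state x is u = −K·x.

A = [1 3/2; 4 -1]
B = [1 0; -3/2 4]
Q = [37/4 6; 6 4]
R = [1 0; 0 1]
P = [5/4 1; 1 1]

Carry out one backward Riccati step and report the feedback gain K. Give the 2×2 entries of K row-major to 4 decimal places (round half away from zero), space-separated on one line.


BᵀP = [-0.2500 -0.5000; 4.0000 4.0000]
S = R + BᵀPB = [1 0; 0 1] + [0.5000 -2.0000; -2.0000 16.0000] = [1.5000 -2.0000; -2.0000 17.0000]
BᵀPA = [-2.2500 0.1250; 20.0000 2.0000]
K = S⁻¹·BᵀPA = [0.0814 0.2849; 1.1860 0.1512]
A−BK = [0.9186 1.2151; -0.6221 -1.1773]
AᵀP(A−BK) = [1.7122 0.4927; 0.4927 0.4746]
P' = Q + AᵀP(A−BK) = [10.9622 6.4927; 6.4927 4.4746]
tr(P') = 15.4368

0.0814 0.2849 1.1860 0.1512


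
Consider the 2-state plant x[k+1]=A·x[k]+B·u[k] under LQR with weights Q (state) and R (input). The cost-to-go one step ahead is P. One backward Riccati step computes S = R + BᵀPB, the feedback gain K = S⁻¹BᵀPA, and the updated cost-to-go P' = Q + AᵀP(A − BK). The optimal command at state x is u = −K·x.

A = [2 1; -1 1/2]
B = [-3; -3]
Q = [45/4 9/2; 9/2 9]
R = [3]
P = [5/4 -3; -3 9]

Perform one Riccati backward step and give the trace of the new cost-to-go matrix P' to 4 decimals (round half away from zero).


26.7182

BᵀP = [5.2500 -18.0000]
S = R + BᵀPB = [3] + [38.2500] = [41.2500]
BᵀPA = [28.5000 -3.7500]
K = S⁻¹·BᵀPA = [0.6909 -0.0909]
A−BK = [4.0727 0.7273; 1.0727 0.2273]
AᵀP(A−BK) = [6.3091 0.5909; 0.5909 0.1591]
P' = Q + AᵀP(A−BK) = [17.5591 5.0909; 5.0909 9.1591]
tr(P') = 26.7182


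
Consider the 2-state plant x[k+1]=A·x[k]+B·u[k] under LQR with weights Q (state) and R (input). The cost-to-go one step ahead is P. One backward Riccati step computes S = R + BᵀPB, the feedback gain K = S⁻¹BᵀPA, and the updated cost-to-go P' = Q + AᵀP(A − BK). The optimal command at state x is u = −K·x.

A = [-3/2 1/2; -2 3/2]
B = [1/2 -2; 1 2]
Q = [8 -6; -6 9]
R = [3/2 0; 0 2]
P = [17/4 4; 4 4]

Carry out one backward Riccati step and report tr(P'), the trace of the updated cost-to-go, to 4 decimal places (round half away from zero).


BᵀP = [6.1250 6.0000; -0.5000 0.0000]
S = R + BᵀPB = [3/2 0; 0 2] + [9.0625 -0.2500; -0.2500 1.0000] = [10.5625 -0.2500; -0.2500 3.0000]
BᵀPA = [-21.1875 12.0625; 0.7500 -0.2500]
K = S⁻¹·BᵀPA = [-2.0040 1.1423; 0.0830 0.0119]
A−BK = [-0.3320 -0.0474; -0.1621 0.3340]
AᵀP(A−BK) = [7.0415 -3.9941; -3.9941 2.2866]
P' = Q + AᵀP(A−BK) = [15.0415 -9.9941; -9.9941 11.2866]
tr(P') = 26.3281

26.3281


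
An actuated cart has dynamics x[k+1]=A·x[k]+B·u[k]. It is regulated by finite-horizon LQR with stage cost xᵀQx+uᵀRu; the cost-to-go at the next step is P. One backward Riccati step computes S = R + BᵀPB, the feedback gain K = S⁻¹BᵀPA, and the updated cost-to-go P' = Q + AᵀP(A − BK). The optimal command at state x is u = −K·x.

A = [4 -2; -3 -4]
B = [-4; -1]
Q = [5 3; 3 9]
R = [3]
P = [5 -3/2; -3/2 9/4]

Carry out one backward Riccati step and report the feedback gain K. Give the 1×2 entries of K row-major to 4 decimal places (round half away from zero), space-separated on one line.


BᵀP = [-18.5000 3.7500]
S = R + BᵀPB = [3] + [70.2500] = [73.2500]
BᵀPA = [-85.2500 22.0000]
K = S⁻¹·BᵀPA = [-1.1638 0.3003]
A−BK = [-0.6553 -0.7986; -4.1638 -3.6997]
AᵀP(A−BK) = [37.0341 27.6041; 27.6041 25.3925]
P' = Q + AᵀP(A−BK) = [42.0341 30.6041; 30.6041 34.3925]
tr(P') = 76.4266

-1.1638 0.3003


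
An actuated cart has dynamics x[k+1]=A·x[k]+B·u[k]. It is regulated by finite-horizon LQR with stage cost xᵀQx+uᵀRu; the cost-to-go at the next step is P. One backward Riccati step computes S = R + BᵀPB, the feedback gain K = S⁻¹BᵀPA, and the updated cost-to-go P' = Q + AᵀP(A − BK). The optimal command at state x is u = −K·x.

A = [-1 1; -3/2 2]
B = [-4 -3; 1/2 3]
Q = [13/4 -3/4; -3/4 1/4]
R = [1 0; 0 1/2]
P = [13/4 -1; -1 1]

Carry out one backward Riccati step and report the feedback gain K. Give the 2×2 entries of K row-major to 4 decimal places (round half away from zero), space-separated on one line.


BᵀP = [-13.5000 4.5000; -12.7500 6.0000]
S = R + BᵀPB = [1 0; 0 1/2] + [56.2500 54.0000; 54.0000 56.2500] = [57.2500 54.0000; 54.0000 56.7500]
BᵀPA = [6.7500 -4.5000; 3.7500 -0.7500]
K = S⁻¹·BᵀPA = [0.5423 -0.6454; -0.4500 0.6009]
A−BK = [-0.1806 0.2211; -0.4213 0.5200]
AᵀP(A−BK) = [0.5267 -0.6470; -0.6470 0.7964]
P' = Q + AᵀP(A−BK) = [3.7767 -1.3970; -1.3970 1.0464]
tr(P') = 4.8231

0.5423 -0.6454 -0.4500 0.6009


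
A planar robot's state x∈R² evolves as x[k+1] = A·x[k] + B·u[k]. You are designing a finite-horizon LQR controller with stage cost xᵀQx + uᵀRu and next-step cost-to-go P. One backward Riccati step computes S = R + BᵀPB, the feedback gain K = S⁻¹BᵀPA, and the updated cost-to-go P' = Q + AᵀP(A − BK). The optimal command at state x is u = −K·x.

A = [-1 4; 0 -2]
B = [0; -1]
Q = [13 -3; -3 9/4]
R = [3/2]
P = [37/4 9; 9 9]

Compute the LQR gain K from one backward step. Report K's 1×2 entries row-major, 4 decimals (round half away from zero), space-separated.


BᵀP = [-9.0000 -9.0000]
S = R + BᵀPB = [3/2] + [9.0000] = [10.5000]
BᵀPA = [9.0000 -18.0000]
K = S⁻¹·BᵀPA = [0.8571 -1.7143]
A−BK = [-1.0000 4.0000; 0.8571 -3.7143]
AᵀP(A−BK) = [1.5357 -3.5714; -3.5714 9.1429]
P' = Q + AᵀP(A−BK) = [14.5357 -6.5714; -6.5714 11.3929]
tr(P') = 25.9286

0.8571 -1.7143


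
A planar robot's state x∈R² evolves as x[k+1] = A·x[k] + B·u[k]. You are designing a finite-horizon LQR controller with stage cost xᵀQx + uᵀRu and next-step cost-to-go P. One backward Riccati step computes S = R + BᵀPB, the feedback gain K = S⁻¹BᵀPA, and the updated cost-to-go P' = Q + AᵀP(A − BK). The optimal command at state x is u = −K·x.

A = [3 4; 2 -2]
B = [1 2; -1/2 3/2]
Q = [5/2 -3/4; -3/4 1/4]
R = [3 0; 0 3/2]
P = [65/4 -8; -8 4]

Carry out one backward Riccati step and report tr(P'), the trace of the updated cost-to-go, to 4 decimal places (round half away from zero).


BᵀP = [20.2500 -10.0000; 20.5000 -10.0000]
S = R + BᵀPB = [3 0; 0 3/2] + [25.2500 25.5000; 25.5000 26.0000] = [28.2500 25.5000; 25.5000 27.5000]
BᵀPA = [40.7500 101.0000; 41.5000 102.0000]
K = S⁻¹·BᵀPA = [0.4926 1.3939; 1.0523 2.4166]
A−BK = [0.4028 -2.2270; 0.6678 -4.9279]
AᵀP(A−BK) = [2.5054 5.9112; 5.9112 16.7266]
P' = Q + AᵀP(A−BK) = [5.0054 5.1612; 5.1612 16.9766]
tr(P') = 21.9820

21.9820


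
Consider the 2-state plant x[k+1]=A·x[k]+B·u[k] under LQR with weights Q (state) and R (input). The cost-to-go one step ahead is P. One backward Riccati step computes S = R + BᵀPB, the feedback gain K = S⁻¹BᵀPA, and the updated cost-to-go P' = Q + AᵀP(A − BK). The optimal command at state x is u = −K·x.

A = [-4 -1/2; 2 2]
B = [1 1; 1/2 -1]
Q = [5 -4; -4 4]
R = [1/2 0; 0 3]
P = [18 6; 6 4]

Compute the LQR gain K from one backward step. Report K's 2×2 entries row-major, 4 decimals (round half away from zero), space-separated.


BᵀP = [21.0000 8.0000; 12.0000 2.0000]
S = R + BᵀPB = [1/2 0; 0 3] + [25.0000 13.0000; 13.0000 10.0000] = [25.5000 13.0000; 13.0000 13.0000]
BᵀPA = [-68.0000 5.5000; -44.0000 -2.0000]
K = S⁻¹·BᵀPA = [-1.9200 0.6000; -1.4646 -0.7538]
A−BK = [-0.6154 -0.3462; 1.4954 0.9462]
AᵀP(A−BK) = [12.9969 5.6308; 5.6308 3.6923]
P' = Q + AᵀP(A−BK) = [17.9969 1.6308; 1.6308 7.6923]
tr(P') = 25.6892

-1.9200 0.6000 -1.4646 -0.7538


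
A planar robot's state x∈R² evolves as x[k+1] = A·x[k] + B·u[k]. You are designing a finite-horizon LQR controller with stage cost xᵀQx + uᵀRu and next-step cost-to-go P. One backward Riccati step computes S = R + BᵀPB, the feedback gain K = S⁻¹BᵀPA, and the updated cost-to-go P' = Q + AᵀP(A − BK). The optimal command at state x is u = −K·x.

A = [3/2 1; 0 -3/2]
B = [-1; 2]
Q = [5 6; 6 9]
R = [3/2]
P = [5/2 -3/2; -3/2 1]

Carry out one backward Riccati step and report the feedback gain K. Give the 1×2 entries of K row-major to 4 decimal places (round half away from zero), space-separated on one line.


BᵀP = [-5.5000 3.5000]
S = R + BᵀPB = [3/2] + [12.5000] = [14.0000]
BᵀPA = [-8.2500 -10.7500]
K = S⁻¹·BᵀPA = [-0.5893 -0.7679]
A−BK = [0.9107 0.2321; 1.1786 0.0357]
AᵀP(A−BK) = [0.7634 0.7902; 0.7902 0.9955]
P' = Q + AᵀP(A−BK) = [5.7634 6.7902; 6.7902 9.9955]
tr(P') = 15.7589

-0.5893 -0.7679


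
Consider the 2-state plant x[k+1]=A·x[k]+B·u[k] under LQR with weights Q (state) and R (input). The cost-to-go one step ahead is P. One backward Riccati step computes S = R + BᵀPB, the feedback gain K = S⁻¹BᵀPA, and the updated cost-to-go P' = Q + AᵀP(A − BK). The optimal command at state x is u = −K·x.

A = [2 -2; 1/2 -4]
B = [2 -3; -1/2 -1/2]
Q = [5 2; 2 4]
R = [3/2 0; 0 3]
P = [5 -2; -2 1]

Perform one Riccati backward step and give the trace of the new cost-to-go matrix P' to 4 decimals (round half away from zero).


12.7085

BᵀP = [11.0000 -4.5000; -14.0000 5.5000]
S = R + BᵀPB = [3/2 0; 0 3] + [24.2500 -30.7500; -30.7500 39.2500] = [25.7500 -30.7500; -30.7500 42.2500]
BᵀPA = [19.7500 -4.0000; -25.2500 6.0000]
K = S⁻¹·BᵀPA = [0.4074 0.1089; -0.3011 0.2212]
A−BK = [0.2818 -1.5540; 0.5531 -3.8349]
AᵀP(A−BK) = [0.6005 -0.5637; -0.5637 3.1080]
P' = Q + AᵀP(A−BK) = [5.6005 1.4363; 1.4363 7.1080]
tr(P') = 12.7085


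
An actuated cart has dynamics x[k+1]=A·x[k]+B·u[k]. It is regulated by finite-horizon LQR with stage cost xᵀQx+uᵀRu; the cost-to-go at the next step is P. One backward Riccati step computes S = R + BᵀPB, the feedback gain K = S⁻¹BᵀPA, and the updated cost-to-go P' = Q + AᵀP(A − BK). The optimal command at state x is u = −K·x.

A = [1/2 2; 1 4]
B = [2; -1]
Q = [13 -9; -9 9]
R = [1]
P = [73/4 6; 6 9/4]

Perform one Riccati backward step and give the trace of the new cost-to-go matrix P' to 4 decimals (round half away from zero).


36.4632

BᵀP = [30.5000 9.7500]
S = R + BᵀPB = [1] + [51.2500] = [52.2500]
BᵀPA = [25.0000 100.0000]
K = S⁻¹·BᵀPA = [0.4785 1.9139]
A−BK = [-0.4569 -1.8278; 1.4785 5.9139]
AᵀP(A−BK) = [0.8508 3.4031; 3.4031 13.6124]
P' = Q + AᵀP(A−BK) = [13.8508 -5.5969; -5.5969 22.6124]
tr(P') = 36.4632


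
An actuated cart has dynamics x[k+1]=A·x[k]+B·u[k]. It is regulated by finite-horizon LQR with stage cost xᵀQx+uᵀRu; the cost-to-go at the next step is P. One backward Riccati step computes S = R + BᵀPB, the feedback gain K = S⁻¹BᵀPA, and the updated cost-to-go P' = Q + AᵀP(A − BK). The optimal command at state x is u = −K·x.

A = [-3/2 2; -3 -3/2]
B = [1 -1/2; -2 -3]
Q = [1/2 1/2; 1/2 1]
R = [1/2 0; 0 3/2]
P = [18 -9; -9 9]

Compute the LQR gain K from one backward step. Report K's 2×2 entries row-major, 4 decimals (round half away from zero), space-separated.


BᵀP = [36.0000 -27.0000; 18.0000 -22.5000]
S = R + BᵀPB = [1/2 0; 0 3/2] + [90.0000 63.0000; 63.0000 58.5000] = [90.5000 63.0000; 63.0000 60.0000]
BᵀPA = [27.0000 112.5000; 40.5000 69.7500]
K = S⁻¹·BᵀPA = [-0.6376 1.6124; 1.3445 -0.5305]
A−BK = [-0.1902 0.1223; -0.2418 0.1332]
AᵀP(A−BK) = [3.2641 -1.7984; -1.7984 1.8579]
P' = Q + AᵀP(A−BK) = [3.7641 -1.2984; -1.2984 2.8579]
tr(P') = 6.6220

-0.6376 1.6124 1.3445 -0.5305


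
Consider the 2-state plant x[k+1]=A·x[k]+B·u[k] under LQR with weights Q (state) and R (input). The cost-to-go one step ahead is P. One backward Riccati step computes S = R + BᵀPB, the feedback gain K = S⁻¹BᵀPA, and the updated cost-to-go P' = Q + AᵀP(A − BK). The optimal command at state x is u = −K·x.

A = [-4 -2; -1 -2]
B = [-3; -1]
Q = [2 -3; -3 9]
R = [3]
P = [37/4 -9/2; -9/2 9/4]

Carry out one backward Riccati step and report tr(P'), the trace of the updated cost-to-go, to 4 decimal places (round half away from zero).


17.2165

BᵀP = [-23.2500 11.2500]
S = R + BᵀPB = [3] + [58.5000] = [61.5000]
BᵀPA = [81.7500 24.0000]
K = S⁻¹·BᵀPA = [1.3293 0.3902]
A−BK = [-0.0122 -0.8293; 0.3293 -1.6098]
AᵀP(A−BK) = [5.5823 1.5976; 1.5976 0.6341]
P' = Q + AᵀP(A−BK) = [7.5823 -1.4024; -1.4024 9.6341]
tr(P') = 17.2165


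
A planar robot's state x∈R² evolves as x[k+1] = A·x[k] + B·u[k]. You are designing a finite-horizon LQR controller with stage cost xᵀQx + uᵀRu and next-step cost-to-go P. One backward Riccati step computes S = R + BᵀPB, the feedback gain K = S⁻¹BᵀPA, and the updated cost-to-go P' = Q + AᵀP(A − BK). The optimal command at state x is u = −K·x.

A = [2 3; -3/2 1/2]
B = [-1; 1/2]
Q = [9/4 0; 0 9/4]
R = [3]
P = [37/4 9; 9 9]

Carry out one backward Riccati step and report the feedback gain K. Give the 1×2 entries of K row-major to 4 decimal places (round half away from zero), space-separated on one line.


BᵀP = [-4.7500 -4.5000]
S = R + BᵀPB = [3] + [2.5000] = [5.5000]
BᵀPA = [-2.7500 -16.5000]
K = S⁻¹·BᵀPA = [-0.5000 -3.0000]
A−BK = [1.5000 0.0000; -1.2500 2.0000]
AᵀP(A−BK) = [1.8750 9.0000; 9.0000 63.0000]
P' = Q + AᵀP(A−BK) = [4.1250 9.0000; 9.0000 65.2500]
tr(P') = 69.3750

-0.5000 -3.0000


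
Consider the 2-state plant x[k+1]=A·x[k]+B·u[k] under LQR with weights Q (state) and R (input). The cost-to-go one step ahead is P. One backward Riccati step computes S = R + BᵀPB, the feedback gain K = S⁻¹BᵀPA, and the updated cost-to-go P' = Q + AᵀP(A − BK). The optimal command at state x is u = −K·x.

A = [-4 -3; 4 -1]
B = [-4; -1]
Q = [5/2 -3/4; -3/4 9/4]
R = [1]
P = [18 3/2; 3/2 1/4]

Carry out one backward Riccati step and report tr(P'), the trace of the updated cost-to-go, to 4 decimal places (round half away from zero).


BᵀP = [-73.5000 -6.2500]
S = R + BᵀPB = [1] + [300.2500] = [301.2500]
BᵀPA = [269.0000 226.7500]
K = S⁻¹·BᵀPA = [0.8929 0.7527]
A−BK = [-0.4282 0.0108; 4.8929 -0.2473]
AᵀP(A−BK) = [3.7975 0.5245; 0.5245 0.5759]
P' = Q + AᵀP(A−BK) = [6.2975 -0.2255; -0.2255 2.8259]
tr(P') = 9.1234

9.1234


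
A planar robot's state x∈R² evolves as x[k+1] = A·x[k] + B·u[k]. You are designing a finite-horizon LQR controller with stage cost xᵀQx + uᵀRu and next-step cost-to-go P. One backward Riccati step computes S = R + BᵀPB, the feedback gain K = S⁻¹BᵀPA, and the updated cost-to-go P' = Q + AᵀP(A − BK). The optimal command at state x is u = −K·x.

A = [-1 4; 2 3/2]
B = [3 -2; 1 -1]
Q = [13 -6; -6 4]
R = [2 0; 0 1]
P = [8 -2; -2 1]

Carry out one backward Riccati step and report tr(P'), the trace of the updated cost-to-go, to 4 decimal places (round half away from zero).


BᵀP = [22.0000 -5.0000; -14.0000 3.0000]
S = R + BᵀPB = [2 0; 0 1] + [61.0000 -39.0000; -39.0000 25.0000] = [63.0000 -39.0000; -39.0000 26.0000]
BᵀPA = [-32.0000 80.5000; 20.0000 -51.5000]
K = S⁻¹·BᵀPA = [-0.4444 0.7222; 0.1026 -0.8974]
A−BK = [0.5385 0.0385; 2.5470 -0.1197]
AᵀP(A−BK) = [3.7265 -0.9402; -0.9402 1.8932]
P' = Q + AᵀP(A−BK) = [16.7265 -6.9402; -6.9402 5.8932]
tr(P') = 22.6197

22.6197


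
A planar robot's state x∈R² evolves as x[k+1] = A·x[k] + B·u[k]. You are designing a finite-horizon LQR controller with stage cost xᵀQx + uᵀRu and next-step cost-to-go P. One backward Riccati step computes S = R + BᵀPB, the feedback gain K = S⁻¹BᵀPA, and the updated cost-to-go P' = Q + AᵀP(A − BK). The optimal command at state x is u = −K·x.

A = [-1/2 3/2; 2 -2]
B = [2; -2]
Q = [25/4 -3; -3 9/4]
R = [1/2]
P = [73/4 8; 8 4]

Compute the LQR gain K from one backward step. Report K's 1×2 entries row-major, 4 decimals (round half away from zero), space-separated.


BᵀP = [20.5000 8.0000]
S = R + BᵀPB = [1/2] + [25.0000] = [25.5000]
BᵀPA = [5.7500 14.7500]
K = S⁻¹·BᵀPA = [0.2255 0.5784]
A−BK = [-0.9510 0.3431; 2.4510 -0.8431]
AᵀP(A−BK) = [3.2659 -1.0135; -1.0135 0.5306]
P' = Q + AᵀP(A−BK) = [9.5159 -4.0135; -4.0135 2.7806]
tr(P') = 12.2966

0.2255 0.5784


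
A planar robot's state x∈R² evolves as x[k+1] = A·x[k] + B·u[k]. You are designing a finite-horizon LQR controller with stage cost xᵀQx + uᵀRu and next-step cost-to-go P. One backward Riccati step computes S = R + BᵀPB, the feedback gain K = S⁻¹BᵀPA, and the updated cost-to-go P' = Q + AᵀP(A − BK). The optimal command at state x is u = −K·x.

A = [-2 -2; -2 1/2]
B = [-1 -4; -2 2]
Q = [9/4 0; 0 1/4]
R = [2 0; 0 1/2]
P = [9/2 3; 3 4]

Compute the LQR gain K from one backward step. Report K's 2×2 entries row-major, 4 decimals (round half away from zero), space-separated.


BᵀP = [-10.5000 -11.0000; -12.0000 -4.0000]
S = R + BᵀPB = [2 0; 0 1/2] + [32.5000 20.0000; 20.0000 40.0000] = [34.5000 20.0000; 20.0000 40.5000]
BᵀPA = [43.0000 15.5000; 32.0000 22.0000]
K = S⁻¹·BᵀPA = [1.1045 0.1883; 0.2447 0.4502]
A−BK = [0.0832 -0.0108; -0.2803 -0.0239]
AᵀP(A−BK) = [2.6754 0.4969; 0.4969 0.1766]
P' = Q + AᵀP(A−BK) = [4.9254 0.4969; 0.4969 0.4266]
tr(P') = 5.3520

1.1045 0.1883 0.2447 0.4502


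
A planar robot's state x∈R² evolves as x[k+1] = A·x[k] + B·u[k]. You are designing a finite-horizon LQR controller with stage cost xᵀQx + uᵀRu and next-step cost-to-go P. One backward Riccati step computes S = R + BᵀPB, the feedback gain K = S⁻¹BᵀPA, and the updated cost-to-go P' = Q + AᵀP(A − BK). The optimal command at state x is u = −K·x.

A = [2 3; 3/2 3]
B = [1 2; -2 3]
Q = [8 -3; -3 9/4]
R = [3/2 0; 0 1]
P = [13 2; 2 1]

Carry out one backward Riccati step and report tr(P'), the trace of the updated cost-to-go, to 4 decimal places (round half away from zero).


BᵀP = [9.0000 0.0000; 32.0000 7.0000]
S = R + BᵀPB = [3/2 0; 0 1] + [9.0000 18.0000; 18.0000 85.0000] = [10.5000 18.0000; 18.0000 86.0000]
BᵀPA = [18.0000 27.0000; 74.5000 117.0000]
K = S⁻¹·BᵀPA = [0.3575 0.3731; 0.7915 1.2824]
A−BK = [0.0596 0.0622; -0.1593 -0.1010]
AᵀP(A−BK) = [0.8517 1.2474; 1.2474 1.8886]
P' = Q + AᵀP(A−BK) = [8.8517 -1.7526; -1.7526 4.1386]
tr(P') = 12.9903

12.9903


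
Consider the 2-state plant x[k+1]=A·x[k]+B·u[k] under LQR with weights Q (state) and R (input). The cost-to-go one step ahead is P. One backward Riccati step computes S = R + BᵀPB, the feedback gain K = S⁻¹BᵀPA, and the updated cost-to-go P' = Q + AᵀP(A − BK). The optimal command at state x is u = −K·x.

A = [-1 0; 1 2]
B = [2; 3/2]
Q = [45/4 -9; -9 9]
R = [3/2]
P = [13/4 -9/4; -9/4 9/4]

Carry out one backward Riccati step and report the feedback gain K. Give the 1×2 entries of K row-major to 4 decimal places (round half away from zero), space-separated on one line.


BᵀP = [3.1250 -1.1250]
S = R + BᵀPB = [3/2] + [4.5625] = [6.0625]
BᵀPA = [-4.2500 -2.2500]
K = S⁻¹·BᵀPA = [-0.7010 -0.3711]
A−BK = [0.4021 0.7423; 2.0515 2.5567]
AᵀP(A−BK) = [7.0206 7.4227; 7.4227 8.1649]
P' = Q + AᵀP(A−BK) = [18.2706 -1.5773; -1.5773 17.1649]
tr(P') = 35.4356

-0.7010 -0.3711


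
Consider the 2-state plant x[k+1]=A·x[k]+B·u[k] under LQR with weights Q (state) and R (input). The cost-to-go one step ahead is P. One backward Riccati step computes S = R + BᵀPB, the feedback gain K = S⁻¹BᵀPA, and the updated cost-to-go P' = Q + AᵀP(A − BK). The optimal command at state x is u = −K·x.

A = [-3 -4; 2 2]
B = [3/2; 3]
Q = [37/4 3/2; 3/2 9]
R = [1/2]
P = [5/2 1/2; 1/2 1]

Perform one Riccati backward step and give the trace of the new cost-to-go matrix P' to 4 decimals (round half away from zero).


61.9952

BᵀP = [5.2500 3.7500]
S = R + BᵀPB = [1/2] + [19.1250] = [19.6250]
BᵀPA = [-8.2500 -13.5000]
K = S⁻¹·BᵀPA = [-0.4204 -0.6879]
A−BK = [-2.3694 -2.9682; 3.2611 4.0637]
AᵀP(A−BK) = [17.0318 21.3248; 21.3248 26.7134]
P' = Q + AᵀP(A−BK) = [26.2818 22.8248; 22.8248 35.7134]
tr(P') = 61.9952


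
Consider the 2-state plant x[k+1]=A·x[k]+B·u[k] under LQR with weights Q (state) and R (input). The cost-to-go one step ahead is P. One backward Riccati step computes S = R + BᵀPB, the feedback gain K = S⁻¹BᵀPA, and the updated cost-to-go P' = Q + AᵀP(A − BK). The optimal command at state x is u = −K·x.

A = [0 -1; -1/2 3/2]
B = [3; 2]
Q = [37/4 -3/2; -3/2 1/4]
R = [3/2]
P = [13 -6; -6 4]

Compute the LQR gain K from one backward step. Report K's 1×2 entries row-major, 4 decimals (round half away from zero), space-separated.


BᵀP = [27.0000 -10.0000]
S = R + BᵀPB = [3/2] + [61.0000] = [62.5000]
BᵀPA = [5.0000 -42.0000]
K = S⁻¹·BᵀPA = [0.0800 -0.6720]
A−BK = [-0.2400 1.0160; -0.6600 2.8440]
AᵀP(A−BK) = [0.6000 -2.6400; -2.6400 11.7760]
P' = Q + AᵀP(A−BK) = [9.8500 -4.1400; -4.1400 12.0260]
tr(P') = 21.8760

0.0800 -0.6720


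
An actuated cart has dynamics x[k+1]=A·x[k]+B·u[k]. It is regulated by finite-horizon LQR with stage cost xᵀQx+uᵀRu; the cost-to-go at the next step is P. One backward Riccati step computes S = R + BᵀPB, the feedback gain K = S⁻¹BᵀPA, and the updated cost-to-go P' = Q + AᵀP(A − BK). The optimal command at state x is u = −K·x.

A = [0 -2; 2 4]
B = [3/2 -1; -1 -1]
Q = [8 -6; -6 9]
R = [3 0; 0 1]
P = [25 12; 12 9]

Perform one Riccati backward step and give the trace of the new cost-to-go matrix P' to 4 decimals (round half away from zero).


33.8547

BᵀP = [25.5000 9.0000; -37.0000 -21.0000]
S = R + BᵀPB = [3 0; 0 1] + [29.2500 -34.5000; -34.5000 58.0000] = [32.2500 -34.5000; -34.5000 59.0000]
BᵀPA = [18.0000 -15.0000; -42.0000 -10.0000]
K = S⁻¹·BᵀPA = [-0.5432 -1.7263; -1.0295 -1.1789]
A−BK = [-0.2147 -0.5895; 0.4274 1.0947]
AᵀP(A−BK) = [2.5389 5.5579; 5.5579 14.3158]
P' = Q + AᵀP(A−BK) = [10.5389 -0.4421; -0.4421 23.3158]
tr(P') = 33.8547


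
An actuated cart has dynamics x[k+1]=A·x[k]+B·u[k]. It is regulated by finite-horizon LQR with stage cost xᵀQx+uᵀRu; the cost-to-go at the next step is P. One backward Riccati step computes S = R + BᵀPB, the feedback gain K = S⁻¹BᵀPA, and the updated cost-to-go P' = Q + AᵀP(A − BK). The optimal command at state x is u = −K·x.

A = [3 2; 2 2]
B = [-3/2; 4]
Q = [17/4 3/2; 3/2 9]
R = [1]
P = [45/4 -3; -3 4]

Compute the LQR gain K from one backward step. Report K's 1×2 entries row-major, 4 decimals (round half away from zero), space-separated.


BᵀP = [-28.8750 20.5000]
S = R + BᵀPB = [1] + [125.3125] = [126.3125]
BᵀPA = [-45.6250 -16.7500]
K = S⁻¹·BᵀPA = [-0.3612 -0.1326]
A−BK = [2.4582 1.8011; 3.4448 2.5304]
AᵀP(A−BK) = [64.7699 47.4498; 47.4498 34.7788]
P' = Q + AᵀP(A−BK) = [69.0199 48.9498; 48.9498 43.7788]
tr(P') = 112.7987

-0.3612 -0.1326


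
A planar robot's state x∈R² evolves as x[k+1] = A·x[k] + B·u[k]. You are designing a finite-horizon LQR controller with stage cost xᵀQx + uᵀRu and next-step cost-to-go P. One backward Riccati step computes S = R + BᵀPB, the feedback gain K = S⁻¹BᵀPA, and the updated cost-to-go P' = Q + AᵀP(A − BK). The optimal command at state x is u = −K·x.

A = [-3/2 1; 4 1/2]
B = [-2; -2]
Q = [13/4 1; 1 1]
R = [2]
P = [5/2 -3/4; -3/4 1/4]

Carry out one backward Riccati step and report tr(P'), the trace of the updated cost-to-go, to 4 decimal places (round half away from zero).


11.1786

BᵀP = [-3.5000 1.0000]
S = R + BᵀPB = [2] + [5.0000] = [7.0000]
BᵀPA = [9.2500 -3.0000]
K = S⁻¹·BᵀPA = [1.3214 -0.4286]
A−BK = [1.1429 0.1429; 6.6429 -0.3571]
AᵀP(A−BK) = [6.4018 -1.7232; -1.7232 0.5268]
P' = Q + AᵀP(A−BK) = [9.6518 -0.7232; -0.7232 1.5268]
tr(P') = 11.1786


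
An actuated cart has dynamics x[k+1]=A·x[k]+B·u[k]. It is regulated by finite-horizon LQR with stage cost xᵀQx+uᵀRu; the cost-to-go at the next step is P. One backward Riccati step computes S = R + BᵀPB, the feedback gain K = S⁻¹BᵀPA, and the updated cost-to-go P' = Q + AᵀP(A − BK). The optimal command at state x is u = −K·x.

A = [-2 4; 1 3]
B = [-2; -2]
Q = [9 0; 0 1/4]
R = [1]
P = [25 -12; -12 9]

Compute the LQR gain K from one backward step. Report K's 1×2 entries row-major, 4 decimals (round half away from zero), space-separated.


BᵀP = [-26.0000 6.0000]
S = R + BᵀPB = [1] + [40.0000] = [41.0000]
BᵀPA = [58.0000 -86.0000]
K = S⁻¹·BᵀPA = [1.4146 -2.0976]
A−BK = [0.8293 -0.1951; 3.8293 -1.1951]
AᵀP(A−BK) = [74.9512 -27.3415; -27.3415 12.6098]
P' = Q + AᵀP(A−BK) = [83.9512 -27.3415; -27.3415 12.8598]
tr(P') = 96.8110

1.4146 -2.0976


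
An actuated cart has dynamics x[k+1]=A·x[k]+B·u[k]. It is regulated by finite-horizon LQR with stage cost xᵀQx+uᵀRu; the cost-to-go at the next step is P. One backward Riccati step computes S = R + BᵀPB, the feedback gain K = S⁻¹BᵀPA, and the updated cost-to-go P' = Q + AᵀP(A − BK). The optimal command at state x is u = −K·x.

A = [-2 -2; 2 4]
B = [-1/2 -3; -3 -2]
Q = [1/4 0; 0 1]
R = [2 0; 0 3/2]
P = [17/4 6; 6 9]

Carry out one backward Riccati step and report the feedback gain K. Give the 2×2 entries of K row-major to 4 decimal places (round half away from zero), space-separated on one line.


-0.3555 -0.6914 0.1374 -0.0763

BᵀP = [-20.1250 -30.0000; -24.7500 -36.0000]
S = R + BᵀPB = [2 0; 0 3/2] + [100.0625 120.3750; 120.3750 146.2500] = [102.0625 120.3750; 120.3750 147.7500]
BᵀPA = [-19.7500 -79.7500; -22.5000 -94.5000]
K = S⁻¹·BᵀPA = [-0.3555 -0.6914; 0.1374 -0.0763]
A−BK = [-1.7656 -2.5747; 1.2081 1.7733]
AᵀP(A−BK) = [1.0692 1.6282; 1.6282 2.6510]
P' = Q + AᵀP(A−BK) = [1.3192 1.6282; 1.6282 3.6510]
tr(P') = 4.9701


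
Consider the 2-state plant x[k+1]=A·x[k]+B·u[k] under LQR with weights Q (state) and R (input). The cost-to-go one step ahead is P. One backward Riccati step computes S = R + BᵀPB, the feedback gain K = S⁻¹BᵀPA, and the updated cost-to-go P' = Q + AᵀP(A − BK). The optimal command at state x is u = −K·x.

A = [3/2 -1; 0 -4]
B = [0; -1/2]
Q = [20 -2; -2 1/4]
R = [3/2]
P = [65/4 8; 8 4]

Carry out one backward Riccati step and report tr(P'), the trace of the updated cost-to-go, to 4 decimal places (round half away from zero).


129.0625

BᵀP = [-4.0000 -2.0000]
S = R + BᵀPB = [3/2] + [1.0000] = [2.5000]
BᵀPA = [-6.0000 12.0000]
K = S⁻¹·BᵀPA = [-2.4000 4.8000]
A−BK = [1.5000 -1.0000; -1.2000 -1.6000]
AᵀP(A−BK) = [22.1625 -43.5750; -43.5750 86.6500]
P' = Q + AᵀP(A−BK) = [42.1625 -45.5750; -45.5750 86.9000]
tr(P') = 129.0625


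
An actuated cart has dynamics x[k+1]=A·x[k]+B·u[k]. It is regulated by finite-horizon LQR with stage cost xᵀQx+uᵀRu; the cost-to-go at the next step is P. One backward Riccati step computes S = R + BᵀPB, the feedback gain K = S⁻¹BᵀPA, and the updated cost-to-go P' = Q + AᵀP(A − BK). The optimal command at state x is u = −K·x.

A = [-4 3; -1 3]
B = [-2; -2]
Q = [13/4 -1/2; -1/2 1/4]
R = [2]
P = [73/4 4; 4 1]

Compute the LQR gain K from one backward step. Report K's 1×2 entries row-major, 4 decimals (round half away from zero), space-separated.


1.6937 -1.4730

BᵀP = [-44.5000 -10.0000]
S = R + BᵀPB = [2] + [109.0000] = [111.0000]
BᵀPA = [188.0000 -163.5000]
K = S⁻¹·BᵀPA = [1.6937 -1.4730]
A−BK = [-0.6126 0.0541; 2.3874 0.0541]
AᵀP(A−BK) = [6.5856 -5.0811; -5.0811 4.4189]
P' = Q + AᵀP(A−BK) = [9.8356 -5.5811; -5.5811 4.6689]
tr(P') = 14.5045


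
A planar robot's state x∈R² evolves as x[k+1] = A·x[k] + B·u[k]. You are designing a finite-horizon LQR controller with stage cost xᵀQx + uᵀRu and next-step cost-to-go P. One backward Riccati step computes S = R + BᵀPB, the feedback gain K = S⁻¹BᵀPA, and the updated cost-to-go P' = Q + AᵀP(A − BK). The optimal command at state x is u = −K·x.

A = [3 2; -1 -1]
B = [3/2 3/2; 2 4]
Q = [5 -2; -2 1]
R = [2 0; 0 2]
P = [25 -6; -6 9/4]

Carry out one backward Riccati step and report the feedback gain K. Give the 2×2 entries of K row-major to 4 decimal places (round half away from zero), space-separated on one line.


3.4430 2.4124 -1.3133 -0.9820

BᵀP = [25.5000 -4.5000; 13.5000 0.0000]
S = R + BᵀPB = [2 0; 0 2] + [29.2500 20.2500; 20.2500 20.2500] = [31.2500 20.2500; 20.2500 22.2500]
BᵀPA = [81.0000 55.5000; 40.5000 27.0000]
K = S⁻¹·BᵀPA = [3.4430 2.4124; -1.3133 -0.9820]
A−BK = [-0.1946 -0.1455; -2.6328 -1.8966]
AᵀP(A−BK) = [37.5539 26.6214; 26.6214 18.8791]
P' = Q + AᵀP(A−BK) = [42.5539 24.6214; 24.6214 19.8791]
tr(P') = 62.4330


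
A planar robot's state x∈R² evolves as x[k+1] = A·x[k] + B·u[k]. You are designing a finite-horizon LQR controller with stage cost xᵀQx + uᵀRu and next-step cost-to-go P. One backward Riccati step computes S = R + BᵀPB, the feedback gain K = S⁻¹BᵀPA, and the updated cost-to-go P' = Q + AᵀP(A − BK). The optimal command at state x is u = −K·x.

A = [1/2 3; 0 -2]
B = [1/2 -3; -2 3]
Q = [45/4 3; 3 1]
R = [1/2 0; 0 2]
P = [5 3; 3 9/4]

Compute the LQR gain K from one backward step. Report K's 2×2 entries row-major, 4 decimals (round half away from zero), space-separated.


-0.3079 -0.6488 -0.1916 -0.9454

BᵀP = [-3.5000 -3.0000; -6.0000 -2.2500]
S = R + BᵀPB = [1/2 0; 0 2] + [4.2500 1.5000; 1.5000 11.2500] = [4.7500 1.5000; 1.5000 13.2500]
BᵀPA = [-1.7500 -4.5000; -3.0000 -13.5000]
K = S⁻¹·BᵀPA = [-0.3079 -0.6488; -0.1916 -0.9454]
A−BK = [0.0793 0.4882; -0.0412 -0.4614]
AᵀP(A−BK) = [0.1365 0.5283; 0.5283 2.3172]
P' = Q + AᵀP(A−BK) = [11.3865 3.5283; 3.5283 3.3172]
tr(P') = 14.7037


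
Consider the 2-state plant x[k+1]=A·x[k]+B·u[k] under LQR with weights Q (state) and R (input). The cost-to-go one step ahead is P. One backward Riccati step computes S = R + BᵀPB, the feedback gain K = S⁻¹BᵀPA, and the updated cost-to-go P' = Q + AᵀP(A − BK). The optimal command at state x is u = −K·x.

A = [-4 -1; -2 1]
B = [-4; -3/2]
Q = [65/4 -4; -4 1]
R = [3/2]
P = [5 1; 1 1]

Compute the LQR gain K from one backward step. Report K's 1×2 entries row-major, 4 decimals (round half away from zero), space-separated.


BᵀP = [-21.5000 -5.5000]
S = R + BᵀPB = [3/2] + [94.2500] = [95.7500]
BᵀPA = [97.0000 16.0000]
K = S⁻¹·BᵀPA = [1.0131 0.1671]
A−BK = [0.0522 -0.3316; -0.4804 1.2507]
AᵀP(A−BK) = [1.7337 -0.2089; -0.2089 1.3264]
P' = Q + AᵀP(A−BK) = [17.9837 -4.2089; -4.2089 2.3264]
tr(P') = 20.3101

1.0131 0.1671


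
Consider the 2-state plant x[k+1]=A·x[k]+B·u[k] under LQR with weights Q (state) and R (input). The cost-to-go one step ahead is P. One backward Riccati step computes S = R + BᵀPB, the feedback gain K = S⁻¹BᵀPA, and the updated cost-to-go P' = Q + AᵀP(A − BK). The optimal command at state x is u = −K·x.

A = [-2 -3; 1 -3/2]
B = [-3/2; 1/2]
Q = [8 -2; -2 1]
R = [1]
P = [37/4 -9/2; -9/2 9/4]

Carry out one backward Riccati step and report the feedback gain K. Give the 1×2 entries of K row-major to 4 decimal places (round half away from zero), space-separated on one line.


BᵀP = [-16.1250 7.8750]
S = R + BᵀPB = [1] + [28.1250] = [29.1250]
BᵀPA = [40.1250 36.5625]
K = S⁻¹·BᵀPA = [1.3777 1.2554]
A−BK = [0.0665 -1.1170; 0.3112 -2.1277]
AᵀP(A−BK) = [1.9705 1.7535; 1.7535 1.9132]
P' = Q + AᵀP(A−BK) = [9.9705 -0.2465; -0.2465 2.9132]
tr(P') = 12.8837

1.3777 1.2554
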